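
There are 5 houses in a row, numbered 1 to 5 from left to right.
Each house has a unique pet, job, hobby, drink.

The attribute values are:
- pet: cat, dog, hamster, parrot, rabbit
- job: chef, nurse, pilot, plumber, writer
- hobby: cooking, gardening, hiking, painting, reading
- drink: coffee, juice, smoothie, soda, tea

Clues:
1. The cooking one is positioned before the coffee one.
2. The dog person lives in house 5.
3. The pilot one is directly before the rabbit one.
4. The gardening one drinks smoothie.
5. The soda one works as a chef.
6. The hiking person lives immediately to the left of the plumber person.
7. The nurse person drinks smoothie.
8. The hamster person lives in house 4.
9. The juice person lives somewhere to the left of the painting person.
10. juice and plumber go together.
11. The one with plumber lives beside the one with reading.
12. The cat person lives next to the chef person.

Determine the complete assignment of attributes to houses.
Solution:

House | Pet | Job | Hobby | Drink
---------------------------------
  1   | parrot | pilot | hiking | tea
  2   | rabbit | plumber | cooking | juice
  3   | cat | writer | reading | coffee
  4   | hamster | chef | painting | soda
  5   | dog | nurse | gardening | smoothie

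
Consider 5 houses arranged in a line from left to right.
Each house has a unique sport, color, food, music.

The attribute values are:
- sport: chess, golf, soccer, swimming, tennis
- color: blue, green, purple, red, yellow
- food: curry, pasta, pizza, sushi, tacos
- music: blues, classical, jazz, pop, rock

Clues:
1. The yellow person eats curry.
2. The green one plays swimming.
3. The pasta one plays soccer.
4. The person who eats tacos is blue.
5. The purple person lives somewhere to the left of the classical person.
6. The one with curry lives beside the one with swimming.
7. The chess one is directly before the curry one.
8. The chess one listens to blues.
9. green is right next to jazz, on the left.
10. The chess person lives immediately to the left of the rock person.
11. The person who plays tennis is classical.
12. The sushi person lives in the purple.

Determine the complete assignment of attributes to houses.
Solution:

House | Sport | Color | Food | Music
------------------------------------
  1   | chess | purple | sushi | blues
  2   | golf | yellow | curry | rock
  3   | swimming | green | pizza | pop
  4   | soccer | red | pasta | jazz
  5   | tennis | blue | tacos | classical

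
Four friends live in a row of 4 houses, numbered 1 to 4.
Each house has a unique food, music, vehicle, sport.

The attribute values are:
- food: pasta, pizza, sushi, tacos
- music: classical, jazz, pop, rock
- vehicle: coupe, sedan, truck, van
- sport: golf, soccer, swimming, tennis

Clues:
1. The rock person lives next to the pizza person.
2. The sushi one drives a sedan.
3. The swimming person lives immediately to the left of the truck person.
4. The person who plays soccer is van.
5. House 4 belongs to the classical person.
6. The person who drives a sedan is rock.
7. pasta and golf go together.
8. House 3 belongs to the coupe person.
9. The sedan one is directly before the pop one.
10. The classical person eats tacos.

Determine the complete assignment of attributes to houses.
Solution:

House | Food | Music | Vehicle | Sport
--------------------------------------
  1   | sushi | rock | sedan | swimming
  2   | pizza | pop | truck | tennis
  3   | pasta | jazz | coupe | golf
  4   | tacos | classical | van | soccer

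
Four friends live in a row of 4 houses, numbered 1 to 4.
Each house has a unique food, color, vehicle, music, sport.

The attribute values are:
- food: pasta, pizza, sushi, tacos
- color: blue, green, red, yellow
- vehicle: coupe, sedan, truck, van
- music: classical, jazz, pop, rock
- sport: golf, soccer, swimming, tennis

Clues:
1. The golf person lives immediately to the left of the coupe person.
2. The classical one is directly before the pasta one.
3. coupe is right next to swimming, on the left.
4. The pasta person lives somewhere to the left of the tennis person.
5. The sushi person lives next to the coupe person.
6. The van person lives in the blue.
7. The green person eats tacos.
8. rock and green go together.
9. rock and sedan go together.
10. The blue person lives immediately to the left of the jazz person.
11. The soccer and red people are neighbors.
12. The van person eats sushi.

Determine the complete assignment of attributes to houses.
Solution:

House | Food | Color | Vehicle | Music | Sport
----------------------------------------------
  1   | sushi | blue | van | classical | golf
  2   | pasta | yellow | coupe | jazz | soccer
  3   | pizza | red | truck | pop | swimming
  4   | tacos | green | sedan | rock | tennis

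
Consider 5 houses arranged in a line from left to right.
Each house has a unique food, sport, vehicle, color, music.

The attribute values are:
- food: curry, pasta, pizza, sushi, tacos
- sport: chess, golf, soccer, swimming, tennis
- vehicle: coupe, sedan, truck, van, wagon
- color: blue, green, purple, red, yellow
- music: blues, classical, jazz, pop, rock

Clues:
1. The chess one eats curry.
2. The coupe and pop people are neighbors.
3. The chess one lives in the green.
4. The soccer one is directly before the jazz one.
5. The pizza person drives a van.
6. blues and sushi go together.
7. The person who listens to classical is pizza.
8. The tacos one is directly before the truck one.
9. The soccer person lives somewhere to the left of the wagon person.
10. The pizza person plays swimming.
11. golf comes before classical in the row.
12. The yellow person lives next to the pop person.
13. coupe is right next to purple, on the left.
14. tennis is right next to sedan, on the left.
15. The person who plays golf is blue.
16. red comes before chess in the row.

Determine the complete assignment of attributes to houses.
Solution:

House | Food | Sport | Vehicle | Color | Music
----------------------------------------------
  1   | sushi | tennis | coupe | yellow | blues
  2   | tacos | soccer | sedan | purple | pop
  3   | pasta | golf | truck | blue | jazz
  4   | pizza | swimming | van | red | classical
  5   | curry | chess | wagon | green | rock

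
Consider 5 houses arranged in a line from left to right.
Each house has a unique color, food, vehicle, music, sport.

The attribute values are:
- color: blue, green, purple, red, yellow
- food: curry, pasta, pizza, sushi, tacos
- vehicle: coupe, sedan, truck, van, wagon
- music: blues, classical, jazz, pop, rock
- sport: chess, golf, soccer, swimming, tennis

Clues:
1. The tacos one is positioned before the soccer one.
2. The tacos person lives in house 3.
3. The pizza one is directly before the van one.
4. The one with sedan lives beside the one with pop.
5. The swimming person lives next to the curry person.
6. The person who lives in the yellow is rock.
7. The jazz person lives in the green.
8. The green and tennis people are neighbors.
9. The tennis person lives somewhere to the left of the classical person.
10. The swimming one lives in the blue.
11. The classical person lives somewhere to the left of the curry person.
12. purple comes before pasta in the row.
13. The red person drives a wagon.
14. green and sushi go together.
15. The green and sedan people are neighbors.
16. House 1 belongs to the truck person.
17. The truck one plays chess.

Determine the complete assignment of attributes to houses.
Solution:

House | Color | Food | Vehicle | Music | Sport
----------------------------------------------
  1   | green | sushi | truck | jazz | chess
  2   | yellow | pizza | sedan | rock | tennis
  3   | purple | tacos | van | pop | golf
  4   | blue | pasta | coupe | classical | swimming
  5   | red | curry | wagon | blues | soccer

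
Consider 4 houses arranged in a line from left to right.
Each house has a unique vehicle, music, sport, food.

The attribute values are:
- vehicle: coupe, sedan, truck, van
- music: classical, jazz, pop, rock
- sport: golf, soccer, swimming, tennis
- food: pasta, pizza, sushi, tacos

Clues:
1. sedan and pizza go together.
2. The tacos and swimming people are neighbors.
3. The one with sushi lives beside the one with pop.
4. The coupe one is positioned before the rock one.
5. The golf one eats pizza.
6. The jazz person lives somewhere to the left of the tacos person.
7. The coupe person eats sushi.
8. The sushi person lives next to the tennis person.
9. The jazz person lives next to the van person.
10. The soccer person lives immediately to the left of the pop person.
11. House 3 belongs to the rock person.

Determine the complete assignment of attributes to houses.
Solution:

House | Vehicle | Music | Sport | Food
--------------------------------------
  1   | coupe | jazz | soccer | sushi
  2   | van | pop | tennis | tacos
  3   | truck | rock | swimming | pasta
  4   | sedan | classical | golf | pizza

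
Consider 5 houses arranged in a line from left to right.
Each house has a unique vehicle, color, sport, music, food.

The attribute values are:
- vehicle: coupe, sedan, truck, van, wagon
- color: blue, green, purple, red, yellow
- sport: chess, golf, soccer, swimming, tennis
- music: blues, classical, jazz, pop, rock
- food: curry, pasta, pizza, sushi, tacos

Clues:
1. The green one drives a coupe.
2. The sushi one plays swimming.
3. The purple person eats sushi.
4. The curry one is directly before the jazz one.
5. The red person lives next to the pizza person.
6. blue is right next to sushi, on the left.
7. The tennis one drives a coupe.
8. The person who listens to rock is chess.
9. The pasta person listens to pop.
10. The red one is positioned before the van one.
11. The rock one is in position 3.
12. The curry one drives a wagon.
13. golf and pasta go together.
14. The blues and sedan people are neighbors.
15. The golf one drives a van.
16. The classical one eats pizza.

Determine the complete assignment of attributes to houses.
Solution:

House | Vehicle | Color | Sport | Music | Food
----------------------------------------------
  1   | wagon | blue | soccer | blues | curry
  2   | sedan | purple | swimming | jazz | sushi
  3   | truck | red | chess | rock | tacos
  4   | coupe | green | tennis | classical | pizza
  5   | van | yellow | golf | pop | pasta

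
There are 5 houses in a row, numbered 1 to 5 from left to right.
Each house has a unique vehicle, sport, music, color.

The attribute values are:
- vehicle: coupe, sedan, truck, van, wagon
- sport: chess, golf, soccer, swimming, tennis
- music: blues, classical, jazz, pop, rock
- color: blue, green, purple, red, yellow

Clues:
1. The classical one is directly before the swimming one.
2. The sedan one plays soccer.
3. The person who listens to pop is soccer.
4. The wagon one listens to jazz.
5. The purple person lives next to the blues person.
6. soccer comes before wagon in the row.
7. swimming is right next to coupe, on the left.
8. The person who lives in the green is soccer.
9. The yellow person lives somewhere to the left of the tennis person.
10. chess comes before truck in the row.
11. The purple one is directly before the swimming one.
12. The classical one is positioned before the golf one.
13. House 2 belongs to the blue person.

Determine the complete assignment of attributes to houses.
Solution:

House | Vehicle | Sport | Music | Color
---------------------------------------
  1   | van | chess | classical | purple
  2   | truck | swimming | blues | blue
  3   | coupe | golf | rock | yellow
  4   | sedan | soccer | pop | green
  5   | wagon | tennis | jazz | red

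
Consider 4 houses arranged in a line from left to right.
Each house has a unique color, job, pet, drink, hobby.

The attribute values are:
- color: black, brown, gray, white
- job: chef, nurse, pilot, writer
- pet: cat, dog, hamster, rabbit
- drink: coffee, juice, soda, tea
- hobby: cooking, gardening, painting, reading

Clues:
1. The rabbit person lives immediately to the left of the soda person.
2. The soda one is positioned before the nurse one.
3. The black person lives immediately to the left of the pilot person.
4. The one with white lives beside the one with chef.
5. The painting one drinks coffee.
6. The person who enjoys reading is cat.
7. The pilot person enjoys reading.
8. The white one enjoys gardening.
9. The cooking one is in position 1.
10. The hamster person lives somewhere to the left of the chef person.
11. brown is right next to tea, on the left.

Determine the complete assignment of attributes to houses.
Solution:

House | Color | Job | Pet | Drink | Hobby
-----------------------------------------
  1   | black | writer | rabbit | juice | cooking
  2   | brown | pilot | cat | soda | reading
  3   | white | nurse | hamster | tea | gardening
  4   | gray | chef | dog | coffee | painting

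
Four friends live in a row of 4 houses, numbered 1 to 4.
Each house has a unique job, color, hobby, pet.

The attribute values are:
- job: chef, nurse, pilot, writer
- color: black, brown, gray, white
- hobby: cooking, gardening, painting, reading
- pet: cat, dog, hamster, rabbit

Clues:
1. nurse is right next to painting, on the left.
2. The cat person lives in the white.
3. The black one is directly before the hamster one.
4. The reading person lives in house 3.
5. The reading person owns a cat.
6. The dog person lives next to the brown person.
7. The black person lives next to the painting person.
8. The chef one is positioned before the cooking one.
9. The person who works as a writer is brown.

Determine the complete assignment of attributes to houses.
Solution:

House | Job | Color | Hobby | Pet
---------------------------------
  1   | nurse | black | gardening | dog
  2   | writer | brown | painting | hamster
  3   | chef | white | reading | cat
  4   | pilot | gray | cooking | rabbit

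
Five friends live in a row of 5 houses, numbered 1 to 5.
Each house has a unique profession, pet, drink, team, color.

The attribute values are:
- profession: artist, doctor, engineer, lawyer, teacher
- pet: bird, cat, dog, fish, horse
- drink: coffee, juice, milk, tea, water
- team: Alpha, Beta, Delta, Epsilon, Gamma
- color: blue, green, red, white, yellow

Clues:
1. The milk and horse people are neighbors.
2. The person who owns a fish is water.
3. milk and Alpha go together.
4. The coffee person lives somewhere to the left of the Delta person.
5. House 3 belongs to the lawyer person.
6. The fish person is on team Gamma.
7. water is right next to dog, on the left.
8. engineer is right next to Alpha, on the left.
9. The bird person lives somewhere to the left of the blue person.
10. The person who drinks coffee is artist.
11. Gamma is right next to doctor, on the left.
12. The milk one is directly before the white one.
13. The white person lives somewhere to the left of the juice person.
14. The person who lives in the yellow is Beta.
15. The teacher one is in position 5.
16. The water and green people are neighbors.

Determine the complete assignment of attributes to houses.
Solution:

House | Profession | Pet | Drink | Team | Color
-----------------------------------------------
  1   | engineer | fish | water | Gamma | red
  2   | doctor | dog | milk | Alpha | green
  3   | lawyer | horse | tea | Epsilon | white
  4   | artist | bird | coffee | Beta | yellow
  5   | teacher | cat | juice | Delta | blue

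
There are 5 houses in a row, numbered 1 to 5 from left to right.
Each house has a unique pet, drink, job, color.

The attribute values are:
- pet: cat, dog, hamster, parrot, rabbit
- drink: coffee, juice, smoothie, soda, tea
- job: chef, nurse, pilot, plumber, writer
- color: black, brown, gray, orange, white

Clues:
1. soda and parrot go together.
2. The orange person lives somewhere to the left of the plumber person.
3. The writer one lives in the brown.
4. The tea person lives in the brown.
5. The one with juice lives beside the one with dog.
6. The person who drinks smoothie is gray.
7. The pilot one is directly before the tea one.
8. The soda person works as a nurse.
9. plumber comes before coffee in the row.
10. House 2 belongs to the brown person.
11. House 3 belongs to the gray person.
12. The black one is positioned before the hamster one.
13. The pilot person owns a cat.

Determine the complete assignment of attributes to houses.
Solution:

House | Pet | Drink | Job | Color
---------------------------------
  1   | cat | juice | pilot | orange
  2   | dog | tea | writer | brown
  3   | rabbit | smoothie | plumber | gray
  4   | parrot | soda | nurse | black
  5   | hamster | coffee | chef | white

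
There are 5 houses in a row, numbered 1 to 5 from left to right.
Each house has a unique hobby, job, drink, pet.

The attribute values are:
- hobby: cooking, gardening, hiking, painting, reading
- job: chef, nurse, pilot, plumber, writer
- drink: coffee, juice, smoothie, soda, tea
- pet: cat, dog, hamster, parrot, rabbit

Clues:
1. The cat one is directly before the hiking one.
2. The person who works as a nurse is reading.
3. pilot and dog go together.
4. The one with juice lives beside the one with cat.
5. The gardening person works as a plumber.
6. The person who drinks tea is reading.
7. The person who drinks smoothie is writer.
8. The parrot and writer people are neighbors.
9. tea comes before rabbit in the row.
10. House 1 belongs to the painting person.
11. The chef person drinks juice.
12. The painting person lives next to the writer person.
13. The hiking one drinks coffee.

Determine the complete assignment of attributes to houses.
Solution:

House | Hobby | Job | Drink | Pet
---------------------------------
  1   | painting | chef | juice | parrot
  2   | cooking | writer | smoothie | cat
  3   | hiking | pilot | coffee | dog
  4   | reading | nurse | tea | hamster
  5   | gardening | plumber | soda | rabbit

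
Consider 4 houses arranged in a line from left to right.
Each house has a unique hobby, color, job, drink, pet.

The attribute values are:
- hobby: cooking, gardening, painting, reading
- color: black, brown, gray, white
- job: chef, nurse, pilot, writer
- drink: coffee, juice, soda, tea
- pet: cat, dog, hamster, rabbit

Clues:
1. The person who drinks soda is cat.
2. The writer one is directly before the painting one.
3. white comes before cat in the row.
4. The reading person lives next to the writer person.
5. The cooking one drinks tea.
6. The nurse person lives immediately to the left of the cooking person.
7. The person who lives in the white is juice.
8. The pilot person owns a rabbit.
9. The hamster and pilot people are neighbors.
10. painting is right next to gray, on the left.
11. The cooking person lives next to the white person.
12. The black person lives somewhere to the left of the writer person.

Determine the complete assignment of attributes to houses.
Solution:

House | Hobby | Color | Job | Drink | Pet
-----------------------------------------
  1   | reading | black | nurse | coffee | dog
  2   | cooking | brown | writer | tea | hamster
  3   | painting | white | pilot | juice | rabbit
  4   | gardening | gray | chef | soda | cat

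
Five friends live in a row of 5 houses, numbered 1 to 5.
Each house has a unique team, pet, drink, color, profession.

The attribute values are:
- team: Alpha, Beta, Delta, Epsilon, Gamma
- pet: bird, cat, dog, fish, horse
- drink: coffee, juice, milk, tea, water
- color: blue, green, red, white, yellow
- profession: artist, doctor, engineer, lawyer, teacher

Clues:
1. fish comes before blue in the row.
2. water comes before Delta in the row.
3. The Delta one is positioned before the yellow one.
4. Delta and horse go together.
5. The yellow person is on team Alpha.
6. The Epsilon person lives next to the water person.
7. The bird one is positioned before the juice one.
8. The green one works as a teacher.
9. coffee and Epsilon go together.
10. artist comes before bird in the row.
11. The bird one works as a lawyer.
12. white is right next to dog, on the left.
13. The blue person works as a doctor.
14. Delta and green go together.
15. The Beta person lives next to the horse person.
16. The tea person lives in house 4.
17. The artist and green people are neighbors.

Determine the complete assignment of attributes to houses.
Solution:

House | Team | Pet | Drink | Color | Profession
-----------------------------------------------
  1   | Epsilon | fish | coffee | white | engineer
  2   | Beta | dog | water | red | artist
  3   | Delta | horse | milk | green | teacher
  4   | Alpha | bird | tea | yellow | lawyer
  5   | Gamma | cat | juice | blue | doctor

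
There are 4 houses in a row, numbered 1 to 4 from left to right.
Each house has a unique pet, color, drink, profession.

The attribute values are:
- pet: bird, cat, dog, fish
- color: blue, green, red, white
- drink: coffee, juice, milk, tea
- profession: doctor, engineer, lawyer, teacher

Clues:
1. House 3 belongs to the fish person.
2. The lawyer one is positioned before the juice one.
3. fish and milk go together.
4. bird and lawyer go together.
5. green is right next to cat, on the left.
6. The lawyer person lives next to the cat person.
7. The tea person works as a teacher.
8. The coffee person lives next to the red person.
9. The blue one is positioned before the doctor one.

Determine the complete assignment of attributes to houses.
Solution:

House | Pet | Color | Drink | Profession
----------------------------------------
  1   | bird | green | coffee | lawyer
  2   | cat | red | tea | teacher
  3   | fish | blue | milk | engineer
  4   | dog | white | juice | doctor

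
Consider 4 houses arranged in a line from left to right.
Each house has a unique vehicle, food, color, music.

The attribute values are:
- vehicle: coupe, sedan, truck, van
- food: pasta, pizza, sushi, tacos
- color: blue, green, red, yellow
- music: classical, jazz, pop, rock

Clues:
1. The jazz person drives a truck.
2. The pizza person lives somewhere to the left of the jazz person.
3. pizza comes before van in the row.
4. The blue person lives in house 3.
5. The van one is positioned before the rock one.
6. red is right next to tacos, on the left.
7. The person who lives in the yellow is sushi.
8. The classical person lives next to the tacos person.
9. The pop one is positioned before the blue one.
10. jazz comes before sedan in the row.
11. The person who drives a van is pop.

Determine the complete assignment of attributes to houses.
Solution:

House | Vehicle | Food | Color | Music
--------------------------------------
  1   | coupe | pizza | red | classical
  2   | van | tacos | green | pop
  3   | truck | pasta | blue | jazz
  4   | sedan | sushi | yellow | rock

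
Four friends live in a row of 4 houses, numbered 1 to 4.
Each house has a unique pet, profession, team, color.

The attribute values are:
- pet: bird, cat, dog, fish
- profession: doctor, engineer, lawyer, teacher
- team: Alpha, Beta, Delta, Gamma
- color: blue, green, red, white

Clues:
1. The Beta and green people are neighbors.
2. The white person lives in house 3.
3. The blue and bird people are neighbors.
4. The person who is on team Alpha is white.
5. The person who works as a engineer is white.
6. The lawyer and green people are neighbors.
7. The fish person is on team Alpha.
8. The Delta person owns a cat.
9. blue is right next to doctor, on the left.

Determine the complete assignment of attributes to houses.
Solution:

House | Pet | Profession | Team | Color
---------------------------------------
  1   | dog | lawyer | Beta | blue
  2   | bird | doctor | Gamma | green
  3   | fish | engineer | Alpha | white
  4   | cat | teacher | Delta | red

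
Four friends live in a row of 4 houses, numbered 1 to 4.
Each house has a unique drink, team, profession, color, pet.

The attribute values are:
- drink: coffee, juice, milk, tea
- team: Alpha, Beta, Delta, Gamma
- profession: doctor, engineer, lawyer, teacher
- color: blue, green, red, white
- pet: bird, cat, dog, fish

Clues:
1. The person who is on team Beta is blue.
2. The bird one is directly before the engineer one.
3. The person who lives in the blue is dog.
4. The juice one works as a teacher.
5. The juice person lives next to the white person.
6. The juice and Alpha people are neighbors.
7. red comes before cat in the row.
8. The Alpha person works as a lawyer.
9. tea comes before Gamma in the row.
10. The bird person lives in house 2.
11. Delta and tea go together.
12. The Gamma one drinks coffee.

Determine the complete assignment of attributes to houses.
Solution:

House | Drink | Team | Profession | Color | Pet
-----------------------------------------------
  1   | juice | Beta | teacher | blue | dog
  2   | milk | Alpha | lawyer | white | bird
  3   | tea | Delta | engineer | red | fish
  4   | coffee | Gamma | doctor | green | cat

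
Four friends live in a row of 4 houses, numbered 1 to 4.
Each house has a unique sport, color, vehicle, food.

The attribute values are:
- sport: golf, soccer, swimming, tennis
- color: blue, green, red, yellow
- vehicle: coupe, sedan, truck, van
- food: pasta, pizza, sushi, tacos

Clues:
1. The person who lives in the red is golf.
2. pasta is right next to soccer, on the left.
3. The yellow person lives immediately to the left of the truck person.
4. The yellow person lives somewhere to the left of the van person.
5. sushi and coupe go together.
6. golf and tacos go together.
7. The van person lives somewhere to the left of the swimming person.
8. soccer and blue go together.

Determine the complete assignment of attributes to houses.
Solution:

House | Sport | Color | Vehicle | Food
--------------------------------------
  1   | tennis | yellow | sedan | pasta
  2   | soccer | blue | truck | pizza
  3   | golf | red | van | tacos
  4   | swimming | green | coupe | sushi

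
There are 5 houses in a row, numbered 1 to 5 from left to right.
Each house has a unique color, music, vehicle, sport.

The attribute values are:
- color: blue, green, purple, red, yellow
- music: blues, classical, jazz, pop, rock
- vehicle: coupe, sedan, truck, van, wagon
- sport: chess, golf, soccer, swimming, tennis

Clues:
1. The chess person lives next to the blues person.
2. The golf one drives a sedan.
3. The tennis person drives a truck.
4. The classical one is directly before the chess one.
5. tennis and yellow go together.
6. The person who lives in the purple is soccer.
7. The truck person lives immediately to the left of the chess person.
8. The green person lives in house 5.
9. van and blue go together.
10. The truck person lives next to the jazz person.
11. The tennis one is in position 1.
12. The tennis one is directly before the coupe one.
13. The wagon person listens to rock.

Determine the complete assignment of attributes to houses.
Solution:

House | Color | Music | Vehicle | Sport
---------------------------------------
  1   | yellow | classical | truck | tennis
  2   | red | jazz | coupe | chess
  3   | blue | blues | van | swimming
  4   | purple | rock | wagon | soccer
  5   | green | pop | sedan | golf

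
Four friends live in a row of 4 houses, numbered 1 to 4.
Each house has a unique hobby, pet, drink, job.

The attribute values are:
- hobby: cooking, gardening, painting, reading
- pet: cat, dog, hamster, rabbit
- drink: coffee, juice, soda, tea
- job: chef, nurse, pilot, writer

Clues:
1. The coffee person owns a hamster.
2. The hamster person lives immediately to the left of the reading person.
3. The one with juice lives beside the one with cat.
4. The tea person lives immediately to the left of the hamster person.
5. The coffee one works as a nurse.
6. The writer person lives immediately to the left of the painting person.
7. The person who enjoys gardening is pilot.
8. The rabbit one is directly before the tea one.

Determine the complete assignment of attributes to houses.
Solution:

House | Hobby | Pet | Drink | Job
---------------------------------
  1   | gardening | rabbit | juice | pilot
  2   | cooking | cat | tea | writer
  3   | painting | hamster | coffee | nurse
  4   | reading | dog | soda | chef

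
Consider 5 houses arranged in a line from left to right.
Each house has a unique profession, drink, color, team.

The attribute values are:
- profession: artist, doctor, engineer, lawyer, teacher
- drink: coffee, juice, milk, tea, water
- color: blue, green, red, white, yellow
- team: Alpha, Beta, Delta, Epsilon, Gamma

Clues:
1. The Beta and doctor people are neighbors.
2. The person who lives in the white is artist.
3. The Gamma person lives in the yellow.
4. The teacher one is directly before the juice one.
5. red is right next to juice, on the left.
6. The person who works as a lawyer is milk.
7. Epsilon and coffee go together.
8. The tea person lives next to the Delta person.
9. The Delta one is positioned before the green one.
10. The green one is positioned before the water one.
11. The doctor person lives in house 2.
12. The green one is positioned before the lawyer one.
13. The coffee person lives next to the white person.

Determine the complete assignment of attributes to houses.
Solution:

House | Profession | Drink | Color | Team
-----------------------------------------
  1   | teacher | tea | red | Beta
  2   | doctor | juice | blue | Delta
  3   | engineer | coffee | green | Epsilon
  4   | artist | water | white | Alpha
  5   | lawyer | milk | yellow | Gamma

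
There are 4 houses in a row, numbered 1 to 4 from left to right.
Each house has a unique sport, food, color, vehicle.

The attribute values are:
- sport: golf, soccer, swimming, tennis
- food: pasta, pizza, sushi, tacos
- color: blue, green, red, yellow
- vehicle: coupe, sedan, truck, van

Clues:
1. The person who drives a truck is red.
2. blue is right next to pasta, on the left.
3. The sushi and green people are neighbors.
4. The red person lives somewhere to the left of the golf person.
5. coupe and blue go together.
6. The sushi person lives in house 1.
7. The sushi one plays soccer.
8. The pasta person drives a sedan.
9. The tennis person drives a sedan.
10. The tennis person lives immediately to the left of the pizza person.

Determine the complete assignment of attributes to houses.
Solution:

House | Sport | Food | Color | Vehicle
--------------------------------------
  1   | soccer | sushi | blue | coupe
  2   | tennis | pasta | green | sedan
  3   | swimming | pizza | red | truck
  4   | golf | tacos | yellow | van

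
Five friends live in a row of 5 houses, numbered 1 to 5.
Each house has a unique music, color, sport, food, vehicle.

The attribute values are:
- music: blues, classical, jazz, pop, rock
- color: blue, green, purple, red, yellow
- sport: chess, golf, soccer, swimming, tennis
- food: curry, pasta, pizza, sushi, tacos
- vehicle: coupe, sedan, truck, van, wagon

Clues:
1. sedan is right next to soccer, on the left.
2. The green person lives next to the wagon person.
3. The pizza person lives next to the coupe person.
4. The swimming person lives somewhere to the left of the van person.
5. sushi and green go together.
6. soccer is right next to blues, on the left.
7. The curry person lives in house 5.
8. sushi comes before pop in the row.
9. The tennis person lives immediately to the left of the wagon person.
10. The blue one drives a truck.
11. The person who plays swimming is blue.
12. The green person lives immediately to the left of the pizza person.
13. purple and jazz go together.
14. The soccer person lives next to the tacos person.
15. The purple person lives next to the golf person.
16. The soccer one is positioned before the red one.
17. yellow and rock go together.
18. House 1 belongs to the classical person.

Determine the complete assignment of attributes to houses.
Solution:

House | Music | Color | Sport | Food | Vehicle
----------------------------------------------
  1   | classical | green | tennis | sushi | sedan
  2   | jazz | purple | soccer | pizza | wagon
  3   | blues | red | golf | tacos | coupe
  4   | pop | blue | swimming | pasta | truck
  5   | rock | yellow | chess | curry | van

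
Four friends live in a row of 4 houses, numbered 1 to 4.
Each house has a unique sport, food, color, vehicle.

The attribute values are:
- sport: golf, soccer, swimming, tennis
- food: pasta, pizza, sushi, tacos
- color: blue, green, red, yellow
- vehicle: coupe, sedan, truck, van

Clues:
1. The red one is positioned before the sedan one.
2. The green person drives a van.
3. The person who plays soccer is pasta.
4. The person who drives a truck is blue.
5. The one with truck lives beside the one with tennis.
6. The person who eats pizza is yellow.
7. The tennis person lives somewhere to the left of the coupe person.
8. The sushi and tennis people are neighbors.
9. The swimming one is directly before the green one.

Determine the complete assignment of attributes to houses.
Solution:

House | Sport | Food | Color | Vehicle
--------------------------------------
  1   | swimming | sushi | blue | truck
  2   | tennis | tacos | green | van
  3   | soccer | pasta | red | coupe
  4   | golf | pizza | yellow | sedan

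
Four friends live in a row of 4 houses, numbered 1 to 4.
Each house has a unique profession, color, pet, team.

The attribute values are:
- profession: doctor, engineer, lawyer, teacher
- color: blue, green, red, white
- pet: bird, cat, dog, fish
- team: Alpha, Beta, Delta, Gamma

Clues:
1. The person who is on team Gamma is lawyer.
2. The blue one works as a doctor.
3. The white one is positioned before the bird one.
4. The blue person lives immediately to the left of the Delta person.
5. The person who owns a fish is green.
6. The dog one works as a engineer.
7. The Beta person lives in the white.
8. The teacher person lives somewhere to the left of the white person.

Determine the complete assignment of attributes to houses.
Solution:

House | Profession | Color | Pet | Team
---------------------------------------
  1   | doctor | blue | cat | Alpha
  2   | teacher | green | fish | Delta
  3   | engineer | white | dog | Beta
  4   | lawyer | red | bird | Gamma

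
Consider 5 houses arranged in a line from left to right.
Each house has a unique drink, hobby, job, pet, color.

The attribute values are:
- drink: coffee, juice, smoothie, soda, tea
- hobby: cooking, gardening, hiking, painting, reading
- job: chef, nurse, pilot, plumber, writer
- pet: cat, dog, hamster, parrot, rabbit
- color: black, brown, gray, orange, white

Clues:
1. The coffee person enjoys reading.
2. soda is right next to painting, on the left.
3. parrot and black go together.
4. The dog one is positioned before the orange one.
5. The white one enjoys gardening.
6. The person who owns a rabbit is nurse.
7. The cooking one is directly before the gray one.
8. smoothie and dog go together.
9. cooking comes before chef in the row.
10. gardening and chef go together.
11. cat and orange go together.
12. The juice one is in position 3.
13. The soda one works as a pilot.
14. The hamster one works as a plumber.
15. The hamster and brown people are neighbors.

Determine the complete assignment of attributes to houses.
Solution:

House | Drink | Hobby | Job | Pet | Color
-----------------------------------------
  1   | soda | cooking | pilot | parrot | black
  2   | tea | painting | plumber | hamster | gray
  3   | juice | hiking | nurse | rabbit | brown
  4   | smoothie | gardening | chef | dog | white
  5   | coffee | reading | writer | cat | orange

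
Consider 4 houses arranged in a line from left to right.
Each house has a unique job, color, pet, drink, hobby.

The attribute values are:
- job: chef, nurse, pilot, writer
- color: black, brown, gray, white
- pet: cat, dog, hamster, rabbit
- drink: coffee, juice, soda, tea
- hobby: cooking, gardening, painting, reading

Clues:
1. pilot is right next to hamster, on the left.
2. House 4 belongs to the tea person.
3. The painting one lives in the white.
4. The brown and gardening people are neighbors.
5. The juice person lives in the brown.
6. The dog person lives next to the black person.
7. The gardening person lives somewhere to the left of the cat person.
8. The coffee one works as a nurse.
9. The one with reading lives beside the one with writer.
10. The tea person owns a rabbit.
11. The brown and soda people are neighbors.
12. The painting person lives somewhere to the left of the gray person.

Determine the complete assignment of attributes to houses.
Solution:

House | Job | Color | Pet | Drink | Hobby
-----------------------------------------
  1   | pilot | brown | dog | juice | reading
  2   | writer | black | hamster | soda | gardening
  3   | nurse | white | cat | coffee | painting
  4   | chef | gray | rabbit | tea | cooking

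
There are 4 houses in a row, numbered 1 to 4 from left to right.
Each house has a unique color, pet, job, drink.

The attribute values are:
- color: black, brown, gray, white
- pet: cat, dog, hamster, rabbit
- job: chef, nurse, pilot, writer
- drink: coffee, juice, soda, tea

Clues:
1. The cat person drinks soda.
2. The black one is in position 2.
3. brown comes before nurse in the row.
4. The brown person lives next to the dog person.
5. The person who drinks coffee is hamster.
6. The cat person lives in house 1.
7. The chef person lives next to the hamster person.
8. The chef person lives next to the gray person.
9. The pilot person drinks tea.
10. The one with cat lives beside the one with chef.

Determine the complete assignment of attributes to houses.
Solution:

House | Color | Pet | Job | Drink
---------------------------------
  1   | brown | cat | writer | soda
  2   | black | dog | chef | juice
  3   | gray | hamster | nurse | coffee
  4   | white | rabbit | pilot | tea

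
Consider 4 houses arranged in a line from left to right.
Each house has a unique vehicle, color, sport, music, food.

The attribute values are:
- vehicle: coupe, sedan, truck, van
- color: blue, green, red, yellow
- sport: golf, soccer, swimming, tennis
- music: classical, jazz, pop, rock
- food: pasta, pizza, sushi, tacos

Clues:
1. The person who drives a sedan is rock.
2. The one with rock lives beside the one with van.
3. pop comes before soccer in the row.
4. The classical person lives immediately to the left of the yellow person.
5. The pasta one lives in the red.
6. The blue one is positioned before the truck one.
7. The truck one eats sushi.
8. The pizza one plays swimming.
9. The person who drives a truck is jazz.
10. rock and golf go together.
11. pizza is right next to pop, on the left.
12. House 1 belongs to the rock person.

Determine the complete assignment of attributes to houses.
Solution:

House | Vehicle | Color | Sport | Music | Food
----------------------------------------------
  1   | sedan | red | golf | rock | pasta
  2   | van | blue | swimming | classical | pizza
  3   | coupe | yellow | tennis | pop | tacos
  4   | truck | green | soccer | jazz | sushi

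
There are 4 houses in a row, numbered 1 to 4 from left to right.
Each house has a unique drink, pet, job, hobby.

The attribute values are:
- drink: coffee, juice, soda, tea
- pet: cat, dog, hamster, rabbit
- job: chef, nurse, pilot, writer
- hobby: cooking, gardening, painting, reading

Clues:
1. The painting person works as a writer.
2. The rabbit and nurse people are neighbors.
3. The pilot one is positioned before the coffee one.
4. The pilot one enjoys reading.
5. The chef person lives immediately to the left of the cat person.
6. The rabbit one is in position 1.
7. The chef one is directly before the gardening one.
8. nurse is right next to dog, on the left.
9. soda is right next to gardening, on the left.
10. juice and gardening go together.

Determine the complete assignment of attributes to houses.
Solution:

House | Drink | Pet | Job | Hobby
---------------------------------
  1   | soda | rabbit | chef | cooking
  2   | juice | cat | nurse | gardening
  3   | tea | dog | pilot | reading
  4   | coffee | hamster | writer | painting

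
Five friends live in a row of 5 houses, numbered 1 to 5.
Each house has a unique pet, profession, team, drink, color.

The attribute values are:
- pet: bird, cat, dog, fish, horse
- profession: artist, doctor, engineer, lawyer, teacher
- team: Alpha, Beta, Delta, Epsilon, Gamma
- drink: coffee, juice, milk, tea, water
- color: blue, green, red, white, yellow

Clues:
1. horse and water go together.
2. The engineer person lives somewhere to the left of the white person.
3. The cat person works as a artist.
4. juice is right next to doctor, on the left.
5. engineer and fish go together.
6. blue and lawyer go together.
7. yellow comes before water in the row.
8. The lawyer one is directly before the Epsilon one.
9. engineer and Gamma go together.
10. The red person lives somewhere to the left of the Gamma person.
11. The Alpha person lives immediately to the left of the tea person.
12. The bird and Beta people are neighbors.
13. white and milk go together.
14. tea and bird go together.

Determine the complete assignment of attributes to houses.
Solution:

House | Pet | Profession | Team | Drink | Color
-----------------------------------------------
  1   | dog | lawyer | Alpha | juice | blue
  2   | bird | doctor | Epsilon | tea | yellow
  3   | horse | teacher | Beta | water | red
  4   | fish | engineer | Gamma | coffee | green
  5   | cat | artist | Delta | milk | white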